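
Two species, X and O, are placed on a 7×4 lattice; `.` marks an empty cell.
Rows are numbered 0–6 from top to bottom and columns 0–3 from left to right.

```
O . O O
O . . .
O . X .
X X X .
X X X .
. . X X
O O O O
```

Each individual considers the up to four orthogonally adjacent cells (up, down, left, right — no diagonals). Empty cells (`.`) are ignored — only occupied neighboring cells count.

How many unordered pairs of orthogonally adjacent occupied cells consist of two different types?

Scan each occupied cell's neighbors to the right and below so each pair is counted once.
From row 0: 0 unlike of 2 pairs (running 0/2).
From row 1: 0 unlike of 1 pairs (running 0/3).
From row 2: 1 unlike of 2 pairs (running 1/5).
From row 3: 0 unlike of 5 pairs (running 1/10).
From row 4: 0 unlike of 3 pairs (running 1/13).
From row 5: 2 unlike of 3 pairs (running 3/16).
From row 6: 0 unlike of 3 pairs (running 3/19).
Total adjacent occupied pairs: 19; unlike-type pairs: 3.

3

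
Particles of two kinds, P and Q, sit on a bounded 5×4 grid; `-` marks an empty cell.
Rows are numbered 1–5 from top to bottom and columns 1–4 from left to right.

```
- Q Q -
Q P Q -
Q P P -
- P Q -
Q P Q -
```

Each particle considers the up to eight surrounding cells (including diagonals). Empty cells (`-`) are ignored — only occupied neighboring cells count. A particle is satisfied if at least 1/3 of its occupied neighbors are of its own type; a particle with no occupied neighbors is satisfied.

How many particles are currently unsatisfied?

5

Row 1: (1,2)Q 3/4 ok · (1,3)Q 2/3 ok
Row 2: (2,1)Q 2/4 ok · (2,2)P 2/7 unhappy · (2,3)Q 2/5 ok
Row 3: (3,1)Q 1/4 unhappy · (3,2)P 3/7 ok · (3,3)P 3/5 ok
Row 4: (4,2)P 3/7 ok · (4,3)Q 1/5 unhappy
Row 5: (5,1)Q 0/2 unhappy · (5,2)P 1/4 unhappy · (5,3)Q 1/3 ok
Unsatisfied: (2,2), (3,1), (4,3), (5,1), (5,2) — 5 in total.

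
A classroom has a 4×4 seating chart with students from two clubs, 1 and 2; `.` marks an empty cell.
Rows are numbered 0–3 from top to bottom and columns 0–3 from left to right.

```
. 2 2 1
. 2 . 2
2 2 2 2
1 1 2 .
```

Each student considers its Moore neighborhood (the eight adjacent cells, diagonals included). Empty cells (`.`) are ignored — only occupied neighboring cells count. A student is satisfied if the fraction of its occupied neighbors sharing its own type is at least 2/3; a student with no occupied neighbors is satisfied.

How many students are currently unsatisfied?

4

(0,1)2 2/2 satisfied
(0,2)2 3/4 satisfied
(0,3)1 0/2 not
(1,1)2 5/5 satisfied
(1,3)2 3/4 satisfied
(2,0)2 2/4 not
(2,1)2 4/6 satisfied
(2,2)2 5/6 satisfied
(2,3)2 3/3 satisfied
(3,0)1 1/3 not
(3,1)1 1/5 not
(3,2)2 3/4 satisfied
Unsatisfied: (0,3), (2,0), (3,0), (3,1) — 4 in total.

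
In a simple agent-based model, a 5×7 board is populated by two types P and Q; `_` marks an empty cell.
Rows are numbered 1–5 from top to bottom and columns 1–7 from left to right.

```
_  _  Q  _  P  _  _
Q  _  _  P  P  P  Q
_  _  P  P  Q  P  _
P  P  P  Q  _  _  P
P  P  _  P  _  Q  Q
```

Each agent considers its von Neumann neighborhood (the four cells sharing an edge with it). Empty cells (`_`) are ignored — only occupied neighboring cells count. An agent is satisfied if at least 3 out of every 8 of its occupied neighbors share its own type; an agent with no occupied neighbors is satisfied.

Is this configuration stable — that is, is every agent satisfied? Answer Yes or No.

No

Row 1: (1,3)Q 0/0 ok · (1,5)P 1/1 ok
Row 2: (2,1)Q 0/0 ok · (2,4)P 2/2 ok · (2,5)P 3/4 ok · (2,6)P 2/3 ok · (2,7)Q 0/1 unhappy
Row 3: (3,3)P 2/2 ok · (3,4)P 2/4 ok · (3,5)Q 0/3 unhappy · (3,6)P 1/2 ok
Row 4: (4,1)P 2/2 ok · (4,2)P 3/3 ok · (4,3)P 2/3 ok · (4,4)Q 0/3 unhappy · (4,7)P 0/1 unhappy
Row 5: (5,1)P 2/2 ok · (5,2)P 2/2 ok · (5,4)P 0/1 unhappy · (5,6)Q 1/1 ok · (5,7)Q 1/2 ok
For instance (2,7) has only 0/1 same-type neighbors, below 3/8.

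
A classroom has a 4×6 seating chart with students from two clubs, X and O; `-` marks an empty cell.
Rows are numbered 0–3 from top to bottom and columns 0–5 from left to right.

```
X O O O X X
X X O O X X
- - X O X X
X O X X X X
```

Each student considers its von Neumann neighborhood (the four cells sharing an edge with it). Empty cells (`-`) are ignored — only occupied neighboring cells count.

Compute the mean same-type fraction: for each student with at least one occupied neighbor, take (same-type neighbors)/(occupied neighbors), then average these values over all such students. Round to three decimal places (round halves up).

0.644

(0,0)X 1/2
(0,1)O 1/3
(0,2)O 3/3
(0,3)O 2/3
(0,4)X 2/3
(0,5)X 2/2
(1,0)X 2/2
(1,1)X 1/3
(1,2)O 2/4
(1,3)O 3/4
(1,4)X 3/4
(1,5)X 3/3
(2,2)X 1/3
(2,3)O 1/4
(2,4)X 3/4
(2,5)X 3/3
(3,0)X 0/1
(3,1)O 0/2
(3,2)X 2/3
(3,3)X 2/3
(3,4)X 3/3
(3,5)X 2/2
Sum over 22 students: 1/2 + 1/3 + 3/3 + 2/3 + 2/3 + 2/2 + 2/2 + 1/3 + 2/4 + 3/4 + 3/4 + 3/3 + 1/3 + 1/4 + 3/4 + 3/3 + 0/1 + 0/2 + 2/3 + 2/3 + 3/3 + 2/2 = 85/6; mean = 85/6 ÷ 22 = 85/132 = 0.643939… → 0.644.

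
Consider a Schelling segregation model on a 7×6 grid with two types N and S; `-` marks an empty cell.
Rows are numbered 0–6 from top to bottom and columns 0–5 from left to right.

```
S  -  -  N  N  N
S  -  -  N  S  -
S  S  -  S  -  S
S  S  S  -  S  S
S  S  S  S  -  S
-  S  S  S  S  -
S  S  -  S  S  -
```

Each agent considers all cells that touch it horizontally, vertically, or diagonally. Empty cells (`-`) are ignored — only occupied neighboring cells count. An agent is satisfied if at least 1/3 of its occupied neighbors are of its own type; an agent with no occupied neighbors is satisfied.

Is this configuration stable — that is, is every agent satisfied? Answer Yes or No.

(0,0)S 1/1 ok
(0,3)N 2/3 ok
(0,4)N 3/4 ok
(0,5)N 1/2 ok
(1,0)S 3/3 ok
(1,3)N 2/4 ok
(1,4)S 2/6 ok
(2,0)S 4/4 ok
(2,1)S 5/5 ok
(2,3)S 3/4 ok
(2,5)S 3/3 ok
(3,0)S 5/5 ok
(3,1)S 7/7 ok
(3,2)S 6/6 ok
(3,4)S 5/5 ok
(3,5)S 3/3 ok
(4,0)S 4/4 ok
(4,1)S 7/7 ok
(4,2)S 7/7 ok
(4,3)S 6/6 ok
(4,5)S 3/3 ok
(5,1)S 6/6 ok
(5,2)S 7/7 ok
(5,3)S 6/6 ok
(5,4)S 5/5 ok
(6,0)S 2/2 ok
(6,1)S 3/3 ok
(6,3)S 4/4 ok
(6,4)S 3/3 ok
All meet the threshold, so the configuration is stable.

Yes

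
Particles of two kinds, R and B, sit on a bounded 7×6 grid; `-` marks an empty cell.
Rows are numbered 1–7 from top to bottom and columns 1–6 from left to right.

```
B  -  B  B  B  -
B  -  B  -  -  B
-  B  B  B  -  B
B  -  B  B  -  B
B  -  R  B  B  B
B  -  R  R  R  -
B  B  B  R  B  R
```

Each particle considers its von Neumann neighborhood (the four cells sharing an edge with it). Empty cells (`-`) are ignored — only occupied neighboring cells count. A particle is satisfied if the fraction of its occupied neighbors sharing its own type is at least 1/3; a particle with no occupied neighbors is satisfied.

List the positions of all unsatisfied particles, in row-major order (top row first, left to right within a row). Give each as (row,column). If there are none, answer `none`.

(7,5), (7,6)

(1,1)B 1/1 satisfied
(1,3)B 2/2 satisfied
(1,4)B 2/2 satisfied
(1,5)B 1/1 satisfied
(2,1)B 1/1 satisfied
(2,3)B 2/2 satisfied
(2,6)B 1/1 satisfied
(3,2)B 1/1 satisfied
(3,3)B 4/4 satisfied
(3,4)B 2/2 satisfied
(3,6)B 2/2 satisfied
(4,1)B 1/1 satisfied
(4,3)B 2/3 satisfied
(4,4)B 3/3 satisfied
(4,6)B 2/2 satisfied
(5,1)B 2/2 satisfied
(5,3)R 1/3 satisfied
(5,4)B 2/4 satisfied
(5,5)B 2/3 satisfied
(5,6)B 2/2 satisfied
(6,1)B 2/2 satisfied
(6,3)R 2/3 satisfied
(6,4)R 3/4 satisfied
(6,5)R 1/3 satisfied
(7,1)B 2/2 satisfied
(7,2)B 2/2 satisfied
(7,3)B 1/3 satisfied
(7,4)R 1/3 satisfied
(7,5)B 0/3 not
(7,6)R 0/1 not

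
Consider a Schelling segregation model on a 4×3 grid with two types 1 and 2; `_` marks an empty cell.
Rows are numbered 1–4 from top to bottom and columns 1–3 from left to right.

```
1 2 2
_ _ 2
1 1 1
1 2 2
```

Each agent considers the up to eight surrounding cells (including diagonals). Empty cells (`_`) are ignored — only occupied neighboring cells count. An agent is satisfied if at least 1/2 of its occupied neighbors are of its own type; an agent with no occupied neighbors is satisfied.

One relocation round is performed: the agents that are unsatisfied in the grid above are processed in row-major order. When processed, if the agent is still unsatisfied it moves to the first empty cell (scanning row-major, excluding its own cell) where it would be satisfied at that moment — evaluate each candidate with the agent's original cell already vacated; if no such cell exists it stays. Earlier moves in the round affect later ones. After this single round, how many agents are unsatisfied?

0

Initially unsatisfied (in order): (1,1), (3,3), (4,2), (4,3).
  (1,1) → (2,1).
  (3,3) → (1,1).
  (4,2) → (3,3).
  (4,3): now satisfied by earlier moves; stays.
Resulting grid:
1 2 2
1 _ 2
1 1 2
1 _ 2
All satisfied now.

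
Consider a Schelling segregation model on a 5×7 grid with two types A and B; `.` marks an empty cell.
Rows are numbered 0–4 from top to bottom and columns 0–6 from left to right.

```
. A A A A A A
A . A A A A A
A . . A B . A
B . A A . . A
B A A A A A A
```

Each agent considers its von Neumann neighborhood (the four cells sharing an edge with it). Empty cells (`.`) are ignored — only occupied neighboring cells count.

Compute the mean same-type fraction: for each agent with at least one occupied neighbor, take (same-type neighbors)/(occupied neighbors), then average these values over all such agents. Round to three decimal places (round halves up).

0.867

Row 0: (0,1)A 1/1 · (0,2)A 3/3 · (0,3)A 3/3 · (0,4)A 3/3 · (0,5)A 3/3 · (0,6)A 2/2
Row 1: (1,0)A 1/1 · (1,2)A 2/2 · (1,3)A 4/4 · (1,4)A 3/4 · (1,5)A 3/3 · (1,6)A 3/3
Row 2: (2,0)A 1/2 · (2,3)A 2/3 · (2,4)B 0/2 · (2,6)A 2/2
Row 3: (3,0)B 1/2 · (3,2)A 2/2 · (3,3)A 3/3 · (3,6)A 2/2
Row 4: (4,0)B 1/2 · (4,1)A 1/2 · (4,2)A 3/3 · (4,3)A 3/3 · (4,4)A 2/2 · (4,5)A 2/2 · (4,6)A 2/2
Sum over 27 agents: 1/1 + 3/3 + 3/3 + 3/3 + 3/3 + 2/2 + 1/1 + 2/2 + 4/4 + 3/4 + 3/3 + 3/3 + 1/2 + 2/3 + 0/2 + 2/2 + 1/2 + 2/2 + 3/3 + 2/2 + 1/2 + 1/2 + 3/3 + 3/3 + 2/2 + 2/2 + 2/2 = 281/12; mean = 281/12 ÷ 27 = 281/324 = 0.867283… → 0.867.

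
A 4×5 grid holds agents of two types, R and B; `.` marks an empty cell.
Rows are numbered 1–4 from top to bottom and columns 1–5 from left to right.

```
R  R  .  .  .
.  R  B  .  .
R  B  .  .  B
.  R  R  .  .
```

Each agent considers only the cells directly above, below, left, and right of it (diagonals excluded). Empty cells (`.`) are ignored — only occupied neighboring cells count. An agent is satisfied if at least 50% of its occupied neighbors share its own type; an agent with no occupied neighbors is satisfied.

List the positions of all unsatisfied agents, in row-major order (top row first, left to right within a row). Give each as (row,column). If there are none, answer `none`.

(2,2), (2,3), (3,1), (3,2)

(1,1)R 1/1 ✓
(1,2)R 2/2 ✓
(2,2)R 1/3 ✗
(2,3)B 0/1 ✗
(3,1)R 0/1 ✗
(3,2)B 0/3 ✗
(3,5)B 0/0 ✓
(4,2)R 1/2 ✓
(4,3)R 1/1 ✓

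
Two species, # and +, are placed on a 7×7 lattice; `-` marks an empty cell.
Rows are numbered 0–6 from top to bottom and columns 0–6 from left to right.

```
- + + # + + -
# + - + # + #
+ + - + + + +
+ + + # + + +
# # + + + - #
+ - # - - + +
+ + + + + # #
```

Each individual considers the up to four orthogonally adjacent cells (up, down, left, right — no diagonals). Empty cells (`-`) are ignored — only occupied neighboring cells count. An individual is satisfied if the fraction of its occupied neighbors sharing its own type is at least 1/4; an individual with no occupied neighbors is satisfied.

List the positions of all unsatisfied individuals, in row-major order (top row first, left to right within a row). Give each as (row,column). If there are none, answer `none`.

Row 0: (0,1)+ 2/2 ✓ · (0,2)+ 1/2 ✓ · (0,3)# 0/3 ✗ · (0,4)+ 1/3 ✓ · (0,5)+ 2/2 ✓
Row 1: (1,0)# 0/2 ✗ · (1,1)+ 2/3 ✓ · (1,3)+ 1/3 ✓ · (1,4)# 0/4 ✗ · (1,5)+ 2/4 ✓ · (1,6)# 0/2 ✗
Row 2: (2,0)+ 2/3 ✓ · (2,1)+ 3/3 ✓ · (2,3)+ 2/3 ✓ · (2,4)+ 3/4 ✓ · (2,5)+ 4/4 ✓ · (2,6)+ 2/3 ✓
Row 3: (3,0)+ 2/3 ✓ · (3,1)+ 3/4 ✓ · (3,2)+ 2/3 ✓ · (3,3)# 0/4 ✗ · (3,4)+ 3/4 ✓ · (3,5)+ 3/3 ✓ · (3,6)+ 2/3 ✓
Row 4: (4,0)# 1/3 ✓ · (4,1)# 1/3 ✓ · (4,2)+ 2/4 ✓ · (4,3)+ 2/3 ✓ · (4,4)+ 2/2 ✓ · (4,6)# 0/2 ✗
Row 5: (5,0)+ 1/2 ✓ · (5,2)# 0/2 ✗ · (5,5)+ 1/2 ✓ · (5,6)+ 1/3 ✓
Row 6: (6,0)+ 2/2 ✓ · (6,1)+ 2/2 ✓ · (6,2)+ 2/3 ✓ · (6,3)+ 2/2 ✓ · (6,4)+ 1/2 ✓ · (6,5)# 1/3 ✓ · (6,6)# 1/2 ✓

(0,3), (1,0), (1,4), (1,6), (3,3), (4,6), (5,2)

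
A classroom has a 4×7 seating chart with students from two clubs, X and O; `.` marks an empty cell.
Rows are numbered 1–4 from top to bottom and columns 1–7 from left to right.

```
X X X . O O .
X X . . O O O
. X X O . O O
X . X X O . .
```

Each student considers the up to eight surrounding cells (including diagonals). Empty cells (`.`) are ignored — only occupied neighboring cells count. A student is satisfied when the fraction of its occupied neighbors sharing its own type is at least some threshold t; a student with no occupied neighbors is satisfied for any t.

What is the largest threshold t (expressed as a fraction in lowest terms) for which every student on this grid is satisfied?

(1,1)X 3/3
(1,2)X 4/4
(1,3)X 2/2
(1,5)O 3/3
(1,6)O 4/4
(2,1)X 4/4
(2,2)X 6/6
(2,5)O 5/5
(2,6)O 6/6
(2,7)O 4/4
(3,2)X 5/5
(3,3)X 4/5
(3,4)O 2/5
(3,6)O 5/5
(3,7)O 3/3
(4,1)X 1/1
(4,3)X 3/4
(4,4)X 2/4
(4,5)O 2/3
The smallest same-type fraction is 2/5 at (3,4), which reduces to 2/5. Any threshold above that leaves this student unsatisfied.

2/5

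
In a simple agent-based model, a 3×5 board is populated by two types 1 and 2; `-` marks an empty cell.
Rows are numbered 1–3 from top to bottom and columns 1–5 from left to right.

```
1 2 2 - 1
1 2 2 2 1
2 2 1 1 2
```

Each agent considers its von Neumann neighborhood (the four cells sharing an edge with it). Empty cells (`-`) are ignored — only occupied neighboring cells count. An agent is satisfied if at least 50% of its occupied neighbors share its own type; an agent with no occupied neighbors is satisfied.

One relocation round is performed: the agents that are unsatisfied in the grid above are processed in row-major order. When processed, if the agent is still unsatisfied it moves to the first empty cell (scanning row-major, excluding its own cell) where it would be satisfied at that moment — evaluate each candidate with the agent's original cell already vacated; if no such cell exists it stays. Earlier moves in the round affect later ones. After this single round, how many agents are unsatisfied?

2

Initially unsatisfied (in order): (2,1), (2,4), (2,5), (3,3), (3,4), (3,5).
  (2,1): no empty cell satisfies it; stays.
  (2,4) → (1,4).
  (2,5): now satisfied by earlier moves; stays.
  (3,3) → (2,4).
  (3,4): now satisfied by earlier moves; stays.
  (3,5) → (3,3).
Resulting grid:
1 2 2 2 1
1 2 2 1 1
2 2 2 1 -
Unsatisfied now: (1,4), (2,1).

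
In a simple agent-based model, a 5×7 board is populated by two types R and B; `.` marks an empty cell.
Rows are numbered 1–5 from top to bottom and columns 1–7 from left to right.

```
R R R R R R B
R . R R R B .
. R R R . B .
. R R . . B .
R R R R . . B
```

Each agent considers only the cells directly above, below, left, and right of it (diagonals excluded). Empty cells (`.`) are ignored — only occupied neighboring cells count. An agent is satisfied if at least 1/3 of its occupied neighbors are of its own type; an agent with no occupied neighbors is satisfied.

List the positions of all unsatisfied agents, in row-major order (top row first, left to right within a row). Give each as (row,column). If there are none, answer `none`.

(1,7)

(1,1)R 2/2 ✓
(1,2)R 2/2 ✓
(1,3)R 3/3 ✓
(1,4)R 3/3 ✓
(1,5)R 3/3 ✓
(1,6)R 1/3 ✓
(1,7)B 0/1 ✗
(2,1)R 1/1 ✓
(2,3)R 3/3 ✓
(2,4)R 4/4 ✓
(2,5)R 2/3 ✓
(2,6)B 1/3 ✓
(3,2)R 2/2 ✓
(3,3)R 4/4 ✓
(3,4)R 2/2 ✓
(3,6)B 2/2 ✓
(4,2)R 3/3 ✓
(4,3)R 3/3 ✓
(4,6)B 1/1 ✓
(5,1)R 1/1 ✓
(5,2)R 3/3 ✓
(5,3)R 3/3 ✓
(5,4)R 1/1 ✓
(5,7)B 0/0 ✓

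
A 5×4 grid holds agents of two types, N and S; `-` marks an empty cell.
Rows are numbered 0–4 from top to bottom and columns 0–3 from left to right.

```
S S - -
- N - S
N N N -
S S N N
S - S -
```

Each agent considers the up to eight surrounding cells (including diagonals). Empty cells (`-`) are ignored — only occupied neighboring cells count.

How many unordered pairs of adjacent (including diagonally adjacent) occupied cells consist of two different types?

Scan each occupied cell's neighbors to the right and below (and the two forward diagonals) so each pair is counted once.
From row 0: 2 unlike of 3 pairs (running 2/3).
From row 1: 1 unlike of 4 pairs (running 3/7).
From row 2: 5 unlike of 10 pairs (running 8/17).
From row 3: 3 unlike of 8 pairs (running 11/25).
Total adjacent occupied pairs: 25; unlike-type pairs: 11.

11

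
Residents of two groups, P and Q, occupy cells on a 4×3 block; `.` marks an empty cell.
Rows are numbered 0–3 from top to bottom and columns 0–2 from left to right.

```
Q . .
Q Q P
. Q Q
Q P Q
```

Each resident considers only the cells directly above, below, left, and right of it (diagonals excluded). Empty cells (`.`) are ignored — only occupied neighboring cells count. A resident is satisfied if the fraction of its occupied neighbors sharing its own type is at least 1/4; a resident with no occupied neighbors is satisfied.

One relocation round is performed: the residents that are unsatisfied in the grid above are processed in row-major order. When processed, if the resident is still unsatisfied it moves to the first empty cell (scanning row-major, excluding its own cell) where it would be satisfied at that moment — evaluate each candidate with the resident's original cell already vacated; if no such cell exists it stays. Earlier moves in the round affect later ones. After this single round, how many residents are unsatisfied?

Initially unsatisfied (in order): (1,2), (3,0), (3,1).
  (1,2) → (0,2).
  (3,0) → (0,1).
  (3,1) → (1,2).
Resulting grid:
Q Q P
Q Q P
. Q Q
. . Q
All satisfied now.

0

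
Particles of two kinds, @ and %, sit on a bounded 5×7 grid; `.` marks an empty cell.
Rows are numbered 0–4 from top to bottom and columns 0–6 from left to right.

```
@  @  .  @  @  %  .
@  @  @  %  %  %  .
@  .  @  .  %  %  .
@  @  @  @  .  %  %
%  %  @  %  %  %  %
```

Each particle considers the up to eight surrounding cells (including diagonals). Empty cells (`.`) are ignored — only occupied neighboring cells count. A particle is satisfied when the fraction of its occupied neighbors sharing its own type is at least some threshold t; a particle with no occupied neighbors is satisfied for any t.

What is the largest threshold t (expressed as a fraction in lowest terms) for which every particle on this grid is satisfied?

Row 0: (0,0)@ 3/3 · (0,1)@ 4/4 · (0,3)@ 2/4 · (0,4)@ 1/5 · (0,5)% 2/3
Row 1: (1,0)@ 4/4 · (1,1)@ 6/6 · (1,2)@ 4/5 · (1,3)% 2/6 · (1,4)% 5/7 · (1,5)% 4/5
Row 2: (2,0)@ 4/4 · (2,2)@ 5/6 · (2,4)% 5/6 · (2,5)% 5/5
Row 3: (3,0)@ 2/4 · (3,1)@ 5/7 · (3,2)@ 4/6 · (3,3)@ 3/6 · (3,5)% 6/6 · (3,6)% 4/4
Row 4: (4,0)% 1/3 · (4,1)% 1/5 · (4,2)@ 3/5 · (4,3)% 1/4 · (4,4)% 3/4 · (4,5)% 4/4 · (4,6)% 3/3
The smallest same-type fraction is 1/5 at (0,4), which reduces to 1/5. Any threshold above that leaves this particle unsatisfied.

1/5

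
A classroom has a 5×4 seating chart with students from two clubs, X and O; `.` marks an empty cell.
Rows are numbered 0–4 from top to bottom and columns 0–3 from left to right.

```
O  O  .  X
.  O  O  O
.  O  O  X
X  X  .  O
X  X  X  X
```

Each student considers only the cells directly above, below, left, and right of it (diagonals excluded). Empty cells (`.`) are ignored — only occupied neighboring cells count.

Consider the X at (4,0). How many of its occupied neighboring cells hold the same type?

2

Occupied neighbors of (4,0): (3,0)=X, (4,1)=X.
Same type (X): 2 of 2.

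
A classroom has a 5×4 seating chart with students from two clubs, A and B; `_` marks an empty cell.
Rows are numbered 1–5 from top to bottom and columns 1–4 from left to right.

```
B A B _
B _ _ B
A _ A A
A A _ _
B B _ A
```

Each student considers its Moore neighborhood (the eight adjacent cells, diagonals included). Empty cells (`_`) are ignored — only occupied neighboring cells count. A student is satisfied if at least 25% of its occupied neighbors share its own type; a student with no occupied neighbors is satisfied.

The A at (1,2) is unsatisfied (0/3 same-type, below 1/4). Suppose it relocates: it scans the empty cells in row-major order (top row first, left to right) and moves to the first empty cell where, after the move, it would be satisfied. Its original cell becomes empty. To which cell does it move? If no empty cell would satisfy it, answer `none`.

(2,2)

Vacating (1,2). Empty cells in order:
  (1,4): 0/2 same-type → still unsatisfied.
  (2,2): 2/5 same-type → satisfied — stop here.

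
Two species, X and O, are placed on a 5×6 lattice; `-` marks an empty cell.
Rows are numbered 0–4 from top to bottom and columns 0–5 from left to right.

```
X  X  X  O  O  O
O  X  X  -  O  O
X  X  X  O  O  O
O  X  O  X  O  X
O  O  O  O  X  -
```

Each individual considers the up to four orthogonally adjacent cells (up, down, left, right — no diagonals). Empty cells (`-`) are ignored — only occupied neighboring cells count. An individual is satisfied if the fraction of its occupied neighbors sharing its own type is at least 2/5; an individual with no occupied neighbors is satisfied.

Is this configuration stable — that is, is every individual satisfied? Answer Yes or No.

No

Row 0: (0,0)X 1/2 ✓ · (0,1)X 3/3 ✓ · (0,2)X 2/3 ✓ · (0,3)O 1/2 ✓ · (0,4)O 3/3 ✓ · (0,5)O 2/2 ✓
Row 1: (1,0)O 0/3 ✗ · (1,1)X 3/4 ✓ · (1,2)X 3/3 ✓ · (1,4)O 3/3 ✓ · (1,5)O 3/3 ✓
Row 2: (2,0)X 1/3 ✗ · (2,1)X 4/4 ✓ · (2,2)X 2/4 ✓ · (2,3)O 1/3 ✗ · (2,4)O 4/4 ✓ · (2,5)O 2/3 ✓
Row 3: (3,0)O 1/3 ✗ · (3,1)X 1/4 ✗ · (3,2)O 1/4 ✗ · (3,3)X 0/4 ✗ · (3,4)O 1/4 ✗ · (3,5)X 0/2 ✗
Row 4: (4,0)O 2/2 ✓ · (4,1)O 2/3 ✓ · (4,2)O 3/3 ✓ · (4,3)O 1/3 ✗ · (4,4)X 0/2 ✗
For instance (1,0) has only 0/3 same-type neighbors, below 2/5.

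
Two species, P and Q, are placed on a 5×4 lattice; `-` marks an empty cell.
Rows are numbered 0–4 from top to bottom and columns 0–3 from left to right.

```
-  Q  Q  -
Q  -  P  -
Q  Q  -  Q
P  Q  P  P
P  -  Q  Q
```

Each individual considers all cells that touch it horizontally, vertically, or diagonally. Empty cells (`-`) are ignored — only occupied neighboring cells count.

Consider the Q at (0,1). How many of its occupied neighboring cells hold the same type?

2

Occupied neighbors of (0,1): (0,2)=Q, (1,0)=Q, (1,2)=P.
Same type (Q): 2 of 3.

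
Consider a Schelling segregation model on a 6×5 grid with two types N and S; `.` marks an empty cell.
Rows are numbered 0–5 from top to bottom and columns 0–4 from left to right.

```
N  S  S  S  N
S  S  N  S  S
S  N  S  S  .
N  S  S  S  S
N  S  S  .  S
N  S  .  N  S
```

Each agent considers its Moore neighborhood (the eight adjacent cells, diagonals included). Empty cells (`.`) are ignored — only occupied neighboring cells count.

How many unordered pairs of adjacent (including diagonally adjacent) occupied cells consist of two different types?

Scan each occupied cell's neighbors to the right and below (and the two forward diagonals) so each pair is counted once.
Row 0: N(0,0)–S(0,1)≠ N(0,0)–S(1,0)≠ N(0,0)–S(1,1)≠ S(0,1)–S(0,2)= S(0,1)–S(1,1)= S(0,1)–N(1,2)≠ S(0,1)–S(1,0)= S(0,2)–S(0,3)= S(0,2)–N(1,2)≠ S(0,2)–S(1,3)= S(0,2)–S(1,1)= S(0,3)–N(0,4)≠ S(0,3)–S(1,3)= S(0,3)–S(1,4)= S(0,3)–N(1,2)≠ N(0,4)–S(1,4)≠ N(0,4)–S(1,3)≠  → 9/17 unlike.
Row 1: S(1,0)–S(1,1)= S(1,0)–S(2,0)= S(1,0)–N(2,1)≠ S(1,1)–N(1,2)≠ S(1,1)–N(2,1)≠ S(1,1)–S(2,2)= S(1,1)–S(2,0)= N(1,2)–S(1,3)≠ N(1,2)–S(2,2)≠ N(1,2)–S(2,3)≠ N(1,2)–N(2,1)= S(1,3)–S(1,4)= S(1,3)–S(2,3)= S(1,3)–S(2,2)= S(1,4)–S(2,3)=  → 6/15 unlike.
Row 2: S(2,0)–N(2,1)≠ S(2,0)–N(3,0)≠ S(2,0)–S(3,1)= N(2,1)–S(2,2)≠ N(2,1)–S(3,1)≠ N(2,1)–S(3,2)≠ N(2,1)–N(3,0)= S(2,2)–S(2,3)= S(2,2)–S(3,2)= S(2,2)–S(3,3)= S(2,2)–S(3,1)= S(2,3)–S(3,3)= S(2,3)–S(3,4)= S(2,3)–S(3,2)=  → 5/14 unlike.
Row 3: N(3,0)–S(3,1)≠ N(3,0)–N(4,0)= N(3,0)–S(4,1)≠ S(3,1)–S(3,2)= S(3,1)–S(4,1)= S(3,1)–S(4,2)= S(3,1)–N(4,0)≠ S(3,2)–S(3,3)= S(3,2)–S(4,2)= S(3,2)–S(4,1)= S(3,3)–S(3,4)= S(3,3)–S(4,4)= S(3,3)–S(4,2)= S(3,4)–S(4,4)=  → 3/14 unlike.
Row 4: N(4,0)–S(4,1)≠ N(4,0)–N(5,0)= N(4,0)–S(5,1)≠ S(4,1)–S(4,2)= S(4,1)–S(5,1)= S(4,1)–N(5,0)≠ S(4,2)–N(5,3)≠ S(4,2)–S(5,1)= S(4,4)–S(5,4)= S(4,4)–N(5,3)≠  → 5/10 unlike.
Row 5: N(5,0)–S(5,1)≠ N(5,3)–S(5,4)≠  → 2/2 unlike.
Total adjacent occupied pairs: 72; unlike-type pairs: 30.

30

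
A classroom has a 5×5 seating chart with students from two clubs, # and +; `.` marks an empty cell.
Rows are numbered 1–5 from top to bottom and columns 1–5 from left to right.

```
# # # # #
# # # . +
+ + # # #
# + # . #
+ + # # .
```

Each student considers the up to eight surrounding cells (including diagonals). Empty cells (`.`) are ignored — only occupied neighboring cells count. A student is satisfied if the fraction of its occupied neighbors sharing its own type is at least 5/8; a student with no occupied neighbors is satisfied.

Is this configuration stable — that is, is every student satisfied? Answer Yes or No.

No

(1,1)# 3/3 ✓
(1,2)# 5/5 ✓
(1,3)# 4/4 ✓
(1,4)# 3/4 ✓
(1,5)# 1/2 ✗
(2,1)# 3/5 ✗
(2,2)# 6/8 ✓
(2,3)# 6/7 ✓
(2,5)+ 0/4 ✗
(3,1)+ 2/5 ✗
(3,2)+ 2/8 ✗
(3,3)# 4/6 ✓
(3,4)# 5/6 ✓
(3,5)# 2/3 ✓
(4,1)# 0/5 ✗
(4,2)+ 4/8 ✗
(4,3)# 4/7 ✗
(4,5)# 3/3 ✓
(5,1)+ 2/3 ✓
(5,2)+ 2/5 ✗
(5,3)# 2/4 ✗
(5,4)# 3/3 ✓
For instance (1,5) has only 1/2 same-type neighbors, below 5/8.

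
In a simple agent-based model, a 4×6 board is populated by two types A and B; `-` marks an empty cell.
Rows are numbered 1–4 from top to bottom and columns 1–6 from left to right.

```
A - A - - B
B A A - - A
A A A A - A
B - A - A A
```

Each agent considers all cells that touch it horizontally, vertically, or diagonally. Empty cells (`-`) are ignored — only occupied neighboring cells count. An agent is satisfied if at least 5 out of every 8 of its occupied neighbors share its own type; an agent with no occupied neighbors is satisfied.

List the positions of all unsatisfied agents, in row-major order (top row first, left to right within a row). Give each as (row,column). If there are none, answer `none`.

(1,1), (1,6), (2,1), (2,6), (3,1), (4,1)

(1,1)A 1/2 unhappy
(1,3)A 2/2 ok
(1,6)B 0/1 unhappy
(2,1)B 0/4 unhappy
(2,2)A 6/7 ok
(2,3)A 5/5 ok
(2,6)A 1/2 unhappy
(3,1)A 2/4 unhappy
(3,2)A 5/7 ok
(3,3)A 5/5 ok
(3,4)A 4/4 ok
(3,6)A 3/3 ok
(4,1)B 0/2 unhappy
(4,3)A 3/3 ok
(4,5)A 3/3 ok
(4,6)A 2/2 ok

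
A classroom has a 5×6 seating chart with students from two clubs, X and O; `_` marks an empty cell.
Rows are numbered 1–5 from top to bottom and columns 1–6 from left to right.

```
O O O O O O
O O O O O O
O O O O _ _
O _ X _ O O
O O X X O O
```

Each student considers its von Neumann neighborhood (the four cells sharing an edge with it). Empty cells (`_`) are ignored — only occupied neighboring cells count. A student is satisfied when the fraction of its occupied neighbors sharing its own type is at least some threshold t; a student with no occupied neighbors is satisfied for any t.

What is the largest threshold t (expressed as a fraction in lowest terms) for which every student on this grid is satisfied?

1/2

Row 1: (1,1)O 2/2 · (1,2)O 3/3 · (1,3)O 3/3 · (1,4)O 3/3 · (1,5)O 3/3 · (1,6)O 2/2
Row 2: (2,1)O 3/3 · (2,2)O 4/4 · (2,3)O 4/4 · (2,4)O 4/4 · (2,5)O 3/3 · (2,6)O 2/2
Row 3: (3,1)O 3/3 · (3,2)O 3/3 · (3,3)O 3/4 · (3,4)O 2/2
Row 4: (4,1)O 2/2 · (4,3)X 1/2 · (4,5)O 2/2 · (4,6)O 2/2
Row 5: (5,1)O 2/2 · (5,2)O 1/2 · (5,3)X 2/3 · (5,4)X 1/2 · (5,5)O 2/3 · (5,6)O 2/2
The smallest same-type fraction is 1/2 at (4,3), which reduces to 1/2. Any threshold above that leaves this student unsatisfied.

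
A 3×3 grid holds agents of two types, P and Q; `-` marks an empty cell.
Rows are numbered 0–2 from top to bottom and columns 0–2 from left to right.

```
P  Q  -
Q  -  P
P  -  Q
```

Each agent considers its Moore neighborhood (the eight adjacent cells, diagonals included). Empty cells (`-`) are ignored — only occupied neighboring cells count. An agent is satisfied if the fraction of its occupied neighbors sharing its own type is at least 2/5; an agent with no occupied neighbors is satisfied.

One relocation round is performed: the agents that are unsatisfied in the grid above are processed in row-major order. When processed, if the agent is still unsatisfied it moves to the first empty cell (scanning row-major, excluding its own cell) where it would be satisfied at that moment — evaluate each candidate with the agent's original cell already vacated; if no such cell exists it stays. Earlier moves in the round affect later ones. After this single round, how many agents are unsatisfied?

0

Initially unsatisfied (in order): (0,0), (0,1), (1,0), (1,2), (2,0), (2,2).
  (0,0) → (0,2).
  (0,1) → (0,0).
  (1,0): now satisfied by earlier moves; stays.
  (1,2): now satisfied by earlier moves; stays.
  (2,0) → (0,1).
  (2,2) → (1,1).
Resulting grid:
Q P P
Q Q P
- - -
All satisfied now.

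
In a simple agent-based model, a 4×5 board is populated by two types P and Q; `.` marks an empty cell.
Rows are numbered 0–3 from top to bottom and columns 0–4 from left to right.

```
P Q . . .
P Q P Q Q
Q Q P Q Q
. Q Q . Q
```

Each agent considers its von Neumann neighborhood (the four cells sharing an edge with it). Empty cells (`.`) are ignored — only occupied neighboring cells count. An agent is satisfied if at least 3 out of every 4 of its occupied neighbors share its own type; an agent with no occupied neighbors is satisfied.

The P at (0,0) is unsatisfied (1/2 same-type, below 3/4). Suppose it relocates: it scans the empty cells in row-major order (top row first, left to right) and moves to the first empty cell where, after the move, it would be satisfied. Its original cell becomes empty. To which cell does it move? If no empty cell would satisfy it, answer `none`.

none

Vacating (0,0). Empty cells in order:
  (0,2): 1/2 same-type → still unsatisfied.
  (0,3): 0/1 same-type → still unsatisfied.
  (0,4): 0/1 same-type → still unsatisfied.
  (3,0): 0/2 same-type → still unsatisfied.
  (3,3): 0/3 same-type → still unsatisfied.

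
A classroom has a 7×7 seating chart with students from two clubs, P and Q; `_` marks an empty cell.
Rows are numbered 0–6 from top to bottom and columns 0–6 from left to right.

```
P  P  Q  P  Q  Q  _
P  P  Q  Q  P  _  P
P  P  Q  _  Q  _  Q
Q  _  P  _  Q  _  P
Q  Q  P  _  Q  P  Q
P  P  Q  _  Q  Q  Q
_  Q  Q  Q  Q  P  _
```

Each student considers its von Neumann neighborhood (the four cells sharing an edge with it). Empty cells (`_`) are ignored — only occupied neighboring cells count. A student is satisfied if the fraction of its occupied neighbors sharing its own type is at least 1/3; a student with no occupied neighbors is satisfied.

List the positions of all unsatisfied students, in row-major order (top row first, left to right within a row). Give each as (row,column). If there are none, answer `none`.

Row 0: (0,0)P 2/2 ✓ · (0,1)P 2/3 ✓ · (0,2)Q 1/3 ✓ · (0,3)P 0/3 ✗ · (0,4)Q 1/3 ✓ · (0,5)Q 1/1 ✓
Row 1: (1,0)P 3/3 ✓ · (1,1)P 3/4 ✓ · (1,2)Q 3/4 ✓ · (1,3)Q 1/3 ✓ · (1,4)P 0/3 ✗ · (1,6)P 0/1 ✗
Row 2: (2,0)P 2/3 ✓ · (2,1)P 2/3 ✓ · (2,2)Q 1/3 ✓ · (2,4)Q 1/2 ✓ · (2,6)Q 0/2 ✗
Row 3: (3,0)Q 1/2 ✓ · (3,2)P 1/2 ✓ · (3,4)Q 2/2 ✓ · (3,6)P 0/2 ✗
Row 4: (4,0)Q 2/3 ✓ · (4,1)Q 1/3 ✓ · (4,2)P 1/3 ✓ · (4,4)Q 2/3 ✓ · (4,5)P 0/3 ✗ · (4,6)Q 1/3 ✓
Row 5: (5,0)P 1/2 ✓ · (5,1)P 1/4 ✗ · (5,2)Q 1/3 ✓ · (5,4)Q 3/3 ✓ · (5,5)Q 2/4 ✓ · (5,6)Q 2/2 ✓
Row 6: (6,1)Q 1/2 ✓ · (6,2)Q 3/3 ✓ · (6,3)Q 2/2 ✓ · (6,4)Q 2/3 ✓ · (6,5)P 0/2 ✗

(0,3), (1,4), (1,6), (2,6), (3,6), (4,5), (5,1), (6,5)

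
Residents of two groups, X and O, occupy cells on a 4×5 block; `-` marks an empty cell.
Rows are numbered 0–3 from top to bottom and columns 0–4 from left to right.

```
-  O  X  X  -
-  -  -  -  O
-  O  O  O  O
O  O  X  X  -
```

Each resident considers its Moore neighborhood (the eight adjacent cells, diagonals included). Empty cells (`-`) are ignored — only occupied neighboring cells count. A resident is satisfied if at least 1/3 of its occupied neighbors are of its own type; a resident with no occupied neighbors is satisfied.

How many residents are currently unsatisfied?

3

Row 0: (0,1)O 0/1 ✗ · (0,2)X 1/2 ✓ · (0,3)X 1/2 ✓
Row 1: (1,4)O 2/3 ✓
Row 2: (2,1)O 3/4 ✓ · (2,2)O 3/5 ✓ · (2,3)O 3/5 ✓ · (2,4)O 2/3 ✓
Row 3: (3,0)O 2/2 ✓ · (3,1)O 3/4 ✓ · (3,2)X 1/5 ✗ · (3,3)X 1/4 ✗
Unsatisfied: (0,1), (3,2), (3,3) — 3 in total.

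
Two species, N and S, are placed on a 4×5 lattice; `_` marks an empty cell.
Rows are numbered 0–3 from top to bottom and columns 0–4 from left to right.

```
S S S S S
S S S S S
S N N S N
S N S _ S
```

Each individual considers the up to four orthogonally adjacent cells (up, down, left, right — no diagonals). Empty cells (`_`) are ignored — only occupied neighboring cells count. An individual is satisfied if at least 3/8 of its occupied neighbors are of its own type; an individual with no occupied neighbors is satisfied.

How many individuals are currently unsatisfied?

6

Row 0: (0,0)S 2/2 satisfied · (0,1)S 3/3 satisfied · (0,2)S 3/3 satisfied · (0,3)S 3/3 satisfied · (0,4)S 2/2 satisfied
Row 1: (1,0)S 3/3 satisfied · (1,1)S 3/4 satisfied · (1,2)S 3/4 satisfied · (1,3)S 4/4 satisfied · (1,4)S 2/3 satisfied
Row 2: (2,0)S 2/3 satisfied · (2,1)N 2/4 satisfied · (2,2)N 1/4 not · (2,3)S 1/3 not · (2,4)N 0/3 not
Row 3: (3,0)S 1/2 satisfied · (3,1)N 1/3 not · (3,2)S 0/2 not · (3,4)S 0/1 not
Unsatisfied: (2,2), (2,3), (2,4), (3,1), (3,2), (3,4) — 6 in total.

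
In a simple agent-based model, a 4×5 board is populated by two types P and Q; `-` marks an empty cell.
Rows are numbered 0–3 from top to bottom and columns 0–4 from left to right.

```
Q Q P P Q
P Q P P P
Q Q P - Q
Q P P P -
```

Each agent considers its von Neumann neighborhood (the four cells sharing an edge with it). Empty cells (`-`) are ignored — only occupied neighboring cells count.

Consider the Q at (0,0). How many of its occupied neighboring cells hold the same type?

Occupied neighbors of (0,0): (1,0)=P, (0,1)=Q.
Same type (Q): 1 of 2.

1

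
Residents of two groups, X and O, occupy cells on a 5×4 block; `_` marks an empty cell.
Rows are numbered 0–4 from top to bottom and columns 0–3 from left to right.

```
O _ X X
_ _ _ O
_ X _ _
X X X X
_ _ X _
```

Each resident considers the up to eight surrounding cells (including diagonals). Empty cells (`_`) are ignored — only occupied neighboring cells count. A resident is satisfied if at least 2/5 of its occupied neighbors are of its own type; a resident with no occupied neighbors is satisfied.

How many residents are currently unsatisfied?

Row 0: (0,0)O 0/0 ✓ · (0,2)X 1/2 ✓ · (0,3)X 1/2 ✓
Row 1: (1,3)O 0/2 ✗
Row 2: (2,1)X 3/3 ✓
Row 3: (3,0)X 2/2 ✓ · (3,1)X 4/4 ✓ · (3,2)X 4/4 ✓ · (3,3)X 2/2 ✓
Row 4: (4,2)X 3/3 ✓
Unsatisfied: (1,3) — 1 in total.

1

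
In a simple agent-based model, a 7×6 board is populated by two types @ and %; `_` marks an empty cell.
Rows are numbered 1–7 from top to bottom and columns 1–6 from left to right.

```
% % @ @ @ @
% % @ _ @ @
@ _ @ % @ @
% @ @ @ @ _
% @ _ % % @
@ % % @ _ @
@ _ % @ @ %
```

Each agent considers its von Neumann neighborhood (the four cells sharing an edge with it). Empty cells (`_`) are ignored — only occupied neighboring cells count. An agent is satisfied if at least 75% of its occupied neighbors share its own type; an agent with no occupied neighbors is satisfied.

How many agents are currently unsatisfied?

26

(1,1)% 2/2 satisfied
(1,2)% 2/3 not
(1,3)@ 2/3 not
(1,4)@ 2/2 satisfied
(1,5)@ 3/3 satisfied
(1,6)@ 2/2 satisfied
(2,1)% 2/3 not
(2,2)% 2/3 not
(2,3)@ 2/3 not
(2,5)@ 3/3 satisfied
(2,6)@ 3/3 satisfied
(3,1)@ 0/2 not
(3,3)@ 2/3 not
(3,4)% 0/3 not
(3,5)@ 3/4 satisfied
(3,6)@ 2/2 satisfied
(4,1)% 1/3 not
(4,2)@ 2/3 not
(4,3)@ 3/3 satisfied
(4,4)@ 2/4 not
(4,5)@ 2/3 not
(5,1)% 1/3 not
(5,2)@ 1/3 not
(5,4)% 1/3 not
(5,5)% 1/3 not
(5,6)@ 1/2 not
(6,1)@ 1/3 not
(6,2)% 1/3 not
(6,3)% 2/3 not
(6,4)@ 1/3 not
(6,6)@ 1/2 not
(7,1)@ 1/1 satisfied
(7,3)% 1/2 not
(7,4)@ 2/3 not
(7,5)@ 1/2 not
(7,6)% 0/2 not
Unsatisfied: (1,2), (1,3), (2,1), (2,2), (2,3), (3,1), (3,3), (3,4), (4,1), (4,2), (4,4), (4,5), (5,1), (5,2), (5,4), (5,5), (5,6), (6,1), (6,2), (6,3), (6,4), (6,6), (7,3), (7,4), (7,5), (7,6) — 26 in total.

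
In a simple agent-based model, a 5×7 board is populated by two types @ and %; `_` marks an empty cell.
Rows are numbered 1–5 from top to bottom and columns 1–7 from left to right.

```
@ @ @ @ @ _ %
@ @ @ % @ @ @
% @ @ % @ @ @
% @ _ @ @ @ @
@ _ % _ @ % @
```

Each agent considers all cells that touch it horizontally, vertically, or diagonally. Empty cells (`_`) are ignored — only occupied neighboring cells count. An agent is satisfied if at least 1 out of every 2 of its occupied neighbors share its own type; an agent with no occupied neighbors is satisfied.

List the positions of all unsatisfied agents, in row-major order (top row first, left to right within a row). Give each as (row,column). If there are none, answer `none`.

Row 1: (1,1)@ 3/3 ok · (1,2)@ 5/5 ok · (1,3)@ 4/5 ok · (1,4)@ 4/5 ok · (1,5)@ 3/4 ok · (1,7)% 0/2 unhappy
Row 2: (2,1)@ 4/5 ok · (2,2)@ 7/8 ok · (2,3)@ 6/8 ok · (2,4)% 1/8 unhappy · (2,5)@ 5/7 ok · (2,6)@ 6/7 ok · (2,7)@ 3/4 ok
Row 3: (3,1)% 1/5 unhappy · (3,2)@ 5/7 ok · (3,3)@ 5/7 ok · (3,4)% 1/7 unhappy · (3,5)@ 6/8 ok · (3,6)@ 8/8 ok · (3,7)@ 5/5 ok
Row 4: (4,1)% 1/4 unhappy · (4,2)@ 3/6 ok · (4,4)@ 4/6 ok · (4,5)@ 5/7 ok · (4,6)@ 7/8 ok · (4,7)@ 4/5 ok
Row 5: (5,1)@ 1/2 ok · (5,3)% 0/2 unhappy · (5,5)@ 3/4 ok · (5,6)% 0/5 unhappy · (5,7)@ 2/3 ok

(1,7), (2,4), (3,1), (3,4), (4,1), (5,3), (5,6)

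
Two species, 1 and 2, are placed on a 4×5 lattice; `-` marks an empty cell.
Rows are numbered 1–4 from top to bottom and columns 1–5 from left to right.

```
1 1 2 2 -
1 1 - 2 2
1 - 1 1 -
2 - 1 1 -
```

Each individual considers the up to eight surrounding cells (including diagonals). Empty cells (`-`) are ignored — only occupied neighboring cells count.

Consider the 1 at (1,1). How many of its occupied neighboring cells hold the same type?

Occupied neighbors of (1,1): (1,2)=1, (2,1)=1, (2,2)=1.
Same type (1): 3 of 3.

3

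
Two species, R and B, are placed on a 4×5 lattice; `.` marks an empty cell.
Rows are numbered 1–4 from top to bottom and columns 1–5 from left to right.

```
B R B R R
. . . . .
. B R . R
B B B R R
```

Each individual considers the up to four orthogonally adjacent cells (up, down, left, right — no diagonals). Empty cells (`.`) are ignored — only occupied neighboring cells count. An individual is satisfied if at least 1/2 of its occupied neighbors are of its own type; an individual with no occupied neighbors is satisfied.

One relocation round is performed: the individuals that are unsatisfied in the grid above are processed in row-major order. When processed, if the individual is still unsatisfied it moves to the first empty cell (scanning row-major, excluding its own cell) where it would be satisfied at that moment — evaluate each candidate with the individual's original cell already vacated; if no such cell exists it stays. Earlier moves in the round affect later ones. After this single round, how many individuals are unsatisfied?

Initially unsatisfied (in order): (1,1), (1,2), (1,3), (3,3), (4,3).
  (1,1) → (2,1).
  (1,2) → (2,3).
  (1,3) → (1,1).
  (3,3) → (1,3).
  (4,3): now satisfied by earlier moves; stays.
Resulting grid:
B . R R R
B . R . .
. B . . R
B B B R R
All satisfied now.

0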